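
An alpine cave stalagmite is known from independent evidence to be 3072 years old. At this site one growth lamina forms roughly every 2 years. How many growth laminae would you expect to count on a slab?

Expected growth laminae: 3072 / 2 = 1536.
So 1536 growth laminae should be present.

1536 growth laminae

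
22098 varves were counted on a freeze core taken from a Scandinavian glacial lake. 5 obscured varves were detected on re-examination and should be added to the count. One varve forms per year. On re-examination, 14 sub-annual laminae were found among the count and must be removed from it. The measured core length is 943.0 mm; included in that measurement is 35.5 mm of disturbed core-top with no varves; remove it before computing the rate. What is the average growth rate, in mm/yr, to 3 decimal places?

Correcting the raw count gives 22098 − 14 + 5 = 22089 true varves.
Net length = 943.0 − 35.5 = 907.5 mm.
Extension rate ≈ 907.5 / 22089 = 0.041 mm/yr.

0.041 mm/yr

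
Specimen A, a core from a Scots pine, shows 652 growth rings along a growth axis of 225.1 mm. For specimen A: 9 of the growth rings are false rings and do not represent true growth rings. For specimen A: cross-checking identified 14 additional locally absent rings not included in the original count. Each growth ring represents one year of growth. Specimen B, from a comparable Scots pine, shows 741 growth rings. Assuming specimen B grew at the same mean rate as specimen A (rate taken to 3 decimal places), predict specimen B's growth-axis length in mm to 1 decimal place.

254.2 mm

Specimen A: true growth ring count = 652 − 9 + 14 = 657.
A: 225.1 mm over 657 years gives 225.1 / 657 ≈ 0.343 mm/yr.
Length of B = 0.343 × 741 = 254.2 mm.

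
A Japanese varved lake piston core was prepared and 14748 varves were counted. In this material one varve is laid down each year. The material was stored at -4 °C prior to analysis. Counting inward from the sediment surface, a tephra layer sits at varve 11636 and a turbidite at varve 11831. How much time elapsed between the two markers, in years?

195 years

The two markers are separated by 11831 − 11636 = 195 varves.
That is 195 years at one varve per year.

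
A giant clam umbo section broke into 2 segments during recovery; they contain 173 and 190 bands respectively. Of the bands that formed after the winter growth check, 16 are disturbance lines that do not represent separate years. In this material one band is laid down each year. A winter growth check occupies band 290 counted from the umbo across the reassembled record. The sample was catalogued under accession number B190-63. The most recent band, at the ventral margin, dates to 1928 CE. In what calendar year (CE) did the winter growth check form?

1871 CE

Total bands = 173 + 190 = 363.
Between band 290 and the ventral margin there are 363 − 290 = 73 bands.
Excluding 16 false bands: 73 − 16 = 57.
Counting back 57 years from 1928 CE places the winter growth check in 1928 − 57 = 1871 CE.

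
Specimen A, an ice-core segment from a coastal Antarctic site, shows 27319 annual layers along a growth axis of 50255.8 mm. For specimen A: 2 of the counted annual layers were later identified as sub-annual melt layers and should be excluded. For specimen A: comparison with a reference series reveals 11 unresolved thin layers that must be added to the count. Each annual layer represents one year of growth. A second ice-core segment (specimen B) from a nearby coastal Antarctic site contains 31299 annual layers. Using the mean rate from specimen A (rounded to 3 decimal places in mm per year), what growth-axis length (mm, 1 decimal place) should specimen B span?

57558.9 mm

Specimen A: true annual layer count = 27319 − 2 + 11 = 27328.
A: Extension rate ≈ 50255.8 / 27328 = 1.839 mm/yr.
B's length ≈ 1.839 × 31299 = 57558.9 mm.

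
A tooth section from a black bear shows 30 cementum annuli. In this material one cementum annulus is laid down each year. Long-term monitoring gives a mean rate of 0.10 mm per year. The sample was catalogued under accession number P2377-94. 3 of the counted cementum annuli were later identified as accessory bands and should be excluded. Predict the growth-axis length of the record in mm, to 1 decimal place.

2.7 mm

Correcting the raw count gives 30 − 3 = 27 true cementum annuli.
Predicted length = 0.10 mm/year × 27 years = 2.7 mm.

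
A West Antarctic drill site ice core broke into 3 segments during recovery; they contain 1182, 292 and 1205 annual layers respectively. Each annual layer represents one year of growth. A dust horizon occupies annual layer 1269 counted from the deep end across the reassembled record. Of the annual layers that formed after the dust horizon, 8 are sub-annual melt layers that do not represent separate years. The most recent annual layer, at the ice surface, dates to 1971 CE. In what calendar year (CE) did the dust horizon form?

Total annual layers = 1182 + 292 + 1205 = 2679.
The dust horizon sits at annual layer 1269 from the deep end, so 2679 − 1269 = 1410 annual layers formed after it.
1410 − 8 false = 1402 true annual layers after the dust horizon.
Counting back 1402 years from 1971 CE places the dust horizon in 1971 − 1402 = 569 CE.

569 CE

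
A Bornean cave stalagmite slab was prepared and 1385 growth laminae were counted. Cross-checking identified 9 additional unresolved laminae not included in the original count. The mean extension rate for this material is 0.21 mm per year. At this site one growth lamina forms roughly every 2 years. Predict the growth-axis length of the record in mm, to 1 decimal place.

585.5 mm

After corrections the count is 1385 + 9 = 1394 growth laminae.
1394 growth laminae at 2 years each span 1394 × 2 = 2788 years.
Predicted length = 0.21 mm/year × 2788 years = 585.5 mm.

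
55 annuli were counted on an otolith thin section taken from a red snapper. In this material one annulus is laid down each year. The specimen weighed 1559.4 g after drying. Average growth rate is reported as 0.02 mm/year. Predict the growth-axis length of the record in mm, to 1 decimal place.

55 years of growth are recorded.
55 years at 0.02 mm/year gives 0.02 × 55 = 1.1 mm.

1.1 mm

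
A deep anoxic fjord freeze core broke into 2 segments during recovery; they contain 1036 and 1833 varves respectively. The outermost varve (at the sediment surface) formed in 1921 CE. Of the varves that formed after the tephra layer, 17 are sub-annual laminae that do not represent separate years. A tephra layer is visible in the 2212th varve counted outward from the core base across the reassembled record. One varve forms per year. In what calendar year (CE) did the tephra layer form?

1281 CE

Total varves = 1036 + 1833 = 2869.
Between varve 2212 and the sediment surface there are 2869 − 2212 = 657 varves.
Excluding 17 false varves: 657 − 17 = 640.
Counting back 640 years from 1921 CE places the tephra layer in 1921 − 640 = 1281 CE.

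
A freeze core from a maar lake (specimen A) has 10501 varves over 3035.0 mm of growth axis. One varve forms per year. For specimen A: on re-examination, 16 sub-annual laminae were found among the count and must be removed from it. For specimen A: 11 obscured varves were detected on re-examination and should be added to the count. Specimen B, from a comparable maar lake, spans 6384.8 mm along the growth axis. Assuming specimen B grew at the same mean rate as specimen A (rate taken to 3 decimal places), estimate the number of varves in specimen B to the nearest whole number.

Specimen A: correcting the raw count gives 10501 − 16 + 11 = 10496 true varves.
A: Extension rate ≈ 3035.0 / 10496 = 0.289 mm per year.
B spans 6384.8 / 0.289 = 22092.73 years ≈ 22093 varves.

22093 varves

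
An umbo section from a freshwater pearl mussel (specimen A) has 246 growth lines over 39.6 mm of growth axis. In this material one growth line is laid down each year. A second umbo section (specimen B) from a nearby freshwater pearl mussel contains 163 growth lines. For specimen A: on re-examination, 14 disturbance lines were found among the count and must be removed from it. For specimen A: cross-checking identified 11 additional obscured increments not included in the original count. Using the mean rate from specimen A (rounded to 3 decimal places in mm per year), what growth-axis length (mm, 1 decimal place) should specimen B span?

26.6 mm

Specimen A: adjusted count: 246 − 14 + 11 = 243 growth lines.
A: Mean rate = 39.6 mm / 243 years ≈ 0.163 mm per year.
For B, 0.163 mm/year × 163 years = 26.6 mm.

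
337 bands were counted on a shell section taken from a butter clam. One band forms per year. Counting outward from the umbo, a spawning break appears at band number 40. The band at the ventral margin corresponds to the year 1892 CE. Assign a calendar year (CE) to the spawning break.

1595 CE

337 − 40 = 297 bands lie beyond the spawning break toward the ventral margin.
The band at the ventral margin is 1892 CE, so the spawning break dates to 1892 − 297 = 1595 CE.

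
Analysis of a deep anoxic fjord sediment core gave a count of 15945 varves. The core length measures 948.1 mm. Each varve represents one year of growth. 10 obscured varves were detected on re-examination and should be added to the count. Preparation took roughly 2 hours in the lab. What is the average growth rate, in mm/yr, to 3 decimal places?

After corrections the count is 15945 + 10 = 15955 varves.
948.1 mm over 15955 years gives 948.1 / 15955 ≈ 0.059 mm/yr.

0.059 mm/yr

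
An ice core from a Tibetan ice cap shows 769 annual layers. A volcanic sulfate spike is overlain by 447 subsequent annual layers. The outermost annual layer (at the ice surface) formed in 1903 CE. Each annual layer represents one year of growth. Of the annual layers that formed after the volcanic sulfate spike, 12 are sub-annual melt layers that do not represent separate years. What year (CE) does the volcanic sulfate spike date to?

447 annual layers post-date the volcanic sulfate spike.
447 − 12 false = 435 true annual layers after the volcanic sulfate spike.
Counting back 435 years from 1903 CE places the volcanic sulfate spike in 1903 − 435 = 1468 CE.

1468 CE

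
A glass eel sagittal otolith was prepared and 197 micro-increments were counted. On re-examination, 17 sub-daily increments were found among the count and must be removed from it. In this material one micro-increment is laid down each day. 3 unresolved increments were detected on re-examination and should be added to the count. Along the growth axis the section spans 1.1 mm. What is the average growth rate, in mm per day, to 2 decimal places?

0.01 mm per day

True micro-increment count = 197 − 17 + 3 = 183.
Extension rate ≈ 1.1 / 183 = 0.01 mm per day.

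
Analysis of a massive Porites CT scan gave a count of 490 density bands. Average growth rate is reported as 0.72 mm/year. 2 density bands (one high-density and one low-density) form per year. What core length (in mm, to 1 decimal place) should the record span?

Dividing by 2 density bands per year: 490 / 2 = 245 years.
Length ≈ 0.72 × 245 = 176.4 mm.

176.4 mm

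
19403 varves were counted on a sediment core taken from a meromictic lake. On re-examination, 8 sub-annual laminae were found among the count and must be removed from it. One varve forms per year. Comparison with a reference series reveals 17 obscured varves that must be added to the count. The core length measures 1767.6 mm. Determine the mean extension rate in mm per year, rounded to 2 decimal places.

True varve count = 19403 − 8 + 17 = 19412.
1767.6 mm over 19412 years gives 1767.6 / 19412 ≈ 0.09 mm per year.

0.09 mm per year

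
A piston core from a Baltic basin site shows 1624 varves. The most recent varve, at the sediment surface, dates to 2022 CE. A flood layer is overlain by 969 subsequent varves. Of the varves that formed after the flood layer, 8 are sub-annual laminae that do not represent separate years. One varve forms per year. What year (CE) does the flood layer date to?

There are 969 varves younger than the flood layer.
Excluding 8 false varves: 969 − 8 = 961.
2022 − 961 = 1061 CE.

1061 CE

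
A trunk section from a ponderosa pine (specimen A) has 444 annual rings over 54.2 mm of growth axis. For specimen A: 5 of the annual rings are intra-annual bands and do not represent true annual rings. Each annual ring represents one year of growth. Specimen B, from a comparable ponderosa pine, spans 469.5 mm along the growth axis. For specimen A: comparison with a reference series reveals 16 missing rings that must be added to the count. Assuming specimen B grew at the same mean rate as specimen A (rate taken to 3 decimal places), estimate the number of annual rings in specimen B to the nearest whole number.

3945 annual rings

Specimen A: correcting the raw count gives 444 − 5 + 16 = 455 true annual rings.
A: Mean rate = 54.2 mm / 455 years ≈ 0.119 mm/year.
Specimen B: 469.5 mm / 0.119 mm per year = 3945.38 years ≈ 3945 annual rings.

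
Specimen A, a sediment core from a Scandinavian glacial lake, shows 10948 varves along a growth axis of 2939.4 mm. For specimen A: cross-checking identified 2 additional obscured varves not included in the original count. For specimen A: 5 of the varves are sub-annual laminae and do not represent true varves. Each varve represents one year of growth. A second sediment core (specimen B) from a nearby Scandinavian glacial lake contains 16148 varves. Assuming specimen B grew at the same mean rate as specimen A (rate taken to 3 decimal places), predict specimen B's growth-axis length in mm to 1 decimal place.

Specimen A: correcting the raw count gives 10948 − 5 + 2 = 10945 true varves.
A: Extension rate ≈ 2939.4 / 10945 = 0.269 mm per year.
For B, 0.269 mm/year × 16148 years = 4343.8 mm.

4343.8 mm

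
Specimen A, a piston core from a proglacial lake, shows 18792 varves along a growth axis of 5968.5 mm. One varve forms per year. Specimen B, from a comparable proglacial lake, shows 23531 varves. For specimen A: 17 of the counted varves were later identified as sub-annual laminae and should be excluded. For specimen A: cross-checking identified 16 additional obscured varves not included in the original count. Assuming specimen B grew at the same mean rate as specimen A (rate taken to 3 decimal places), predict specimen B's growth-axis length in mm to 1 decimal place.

7482.9 mm

Specimen A: correcting the raw count gives 18792 − 17 + 16 = 18791 true varves.
A: Extension rate ≈ 5968.5 / 18791 = 0.318 mm per year.
B's length ≈ 0.318 × 23531 = 7482.9 mm.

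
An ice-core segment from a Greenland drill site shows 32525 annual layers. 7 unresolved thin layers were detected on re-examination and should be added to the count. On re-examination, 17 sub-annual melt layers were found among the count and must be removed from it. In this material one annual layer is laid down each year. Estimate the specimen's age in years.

Adjusted count: 32525 − 17 + 7 = 32515 annual layers.
At one annual layer per year, that is 32515 years.

32515 years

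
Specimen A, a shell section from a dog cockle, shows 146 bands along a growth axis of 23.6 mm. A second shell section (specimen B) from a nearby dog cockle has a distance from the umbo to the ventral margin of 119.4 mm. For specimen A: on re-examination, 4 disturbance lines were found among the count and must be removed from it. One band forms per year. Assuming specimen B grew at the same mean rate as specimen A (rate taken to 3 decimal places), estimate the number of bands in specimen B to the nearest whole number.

719 bands

Specimen A: after corrections the count is 146 − 4 = 142 bands.
A: Mean rate = 23.6 mm / 142 years ≈ 0.166 mm/year.
Specimen B: 119.4 mm / 0.166 mm per year = 719.28 years ≈ 719 bands.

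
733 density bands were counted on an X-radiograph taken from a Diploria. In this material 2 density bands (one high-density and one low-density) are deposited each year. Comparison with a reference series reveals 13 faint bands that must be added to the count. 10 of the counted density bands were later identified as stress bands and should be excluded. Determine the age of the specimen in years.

368 years

True density band count = 733 − 10 + 13 = 736.
736 density bands at 2 per year is 736 / 2 = 368 years.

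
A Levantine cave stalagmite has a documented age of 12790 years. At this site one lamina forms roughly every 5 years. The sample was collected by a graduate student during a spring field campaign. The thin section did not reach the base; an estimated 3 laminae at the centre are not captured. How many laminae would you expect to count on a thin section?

2555 laminae

One lamina every 5 years means 12790 / 5 = 2558 laminae.
Less the 3 uncaptured laminae: 2558 − 3 = 2555.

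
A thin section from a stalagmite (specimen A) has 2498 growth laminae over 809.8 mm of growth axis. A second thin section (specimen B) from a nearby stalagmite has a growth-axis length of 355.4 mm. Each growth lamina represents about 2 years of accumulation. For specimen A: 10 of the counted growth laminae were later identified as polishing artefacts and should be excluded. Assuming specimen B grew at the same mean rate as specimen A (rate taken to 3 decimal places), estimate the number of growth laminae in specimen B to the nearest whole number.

1090 growth laminae

Specimen A: true growth lamina count = 2498 − 10 = 2488.
Specimen A: multiplying by 2 years per growth lamina: 2488 × 2 = 4976 years.
A: Mean rate = 809.8 mm / 4976 years ≈ 0.163 mm/yr.
Specimen B: 355.4 mm / 0.163 mm per year = 2180.37 years; at 2 years per growth lamina that is 2180.37 / 2 ≈ 1090 growth laminae.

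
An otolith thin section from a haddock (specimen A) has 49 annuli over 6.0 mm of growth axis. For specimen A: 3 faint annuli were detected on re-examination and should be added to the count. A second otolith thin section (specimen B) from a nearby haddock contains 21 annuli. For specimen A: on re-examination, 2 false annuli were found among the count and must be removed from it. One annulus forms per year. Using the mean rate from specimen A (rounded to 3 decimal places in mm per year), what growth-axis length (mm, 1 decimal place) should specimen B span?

2.5 mm

Specimen A: correcting the raw count gives 49 − 2 + 3 = 50 true annuli.
A: 6.0 mm over 50 years gives 6.0 / 50 ≈ 0.120 mm/year.
Length of B = 0.120 × 21 = 2.5 mm.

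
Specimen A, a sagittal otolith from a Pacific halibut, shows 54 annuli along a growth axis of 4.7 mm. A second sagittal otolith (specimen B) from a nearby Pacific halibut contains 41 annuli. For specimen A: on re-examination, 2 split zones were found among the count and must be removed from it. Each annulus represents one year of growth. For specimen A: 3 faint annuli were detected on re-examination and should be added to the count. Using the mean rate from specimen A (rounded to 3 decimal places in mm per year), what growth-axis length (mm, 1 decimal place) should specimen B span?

Specimen A: adjusted count: 54 − 2 + 3 = 55 annuli.
A: 4.7 mm over 55 years gives 4.7 / 55 ≈ 0.085 mm/year.
For B, 0.085 mm/year × 41 years = 3.5 mm.

3.5 mm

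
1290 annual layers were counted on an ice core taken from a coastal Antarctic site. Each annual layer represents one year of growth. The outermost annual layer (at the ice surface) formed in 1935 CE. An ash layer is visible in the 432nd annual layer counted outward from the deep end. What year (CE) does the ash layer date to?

1077 CE

The ash layer sits at annual layer 432 from the deep end, so 1290 − 432 = 858 annual layers formed after it.
The annual layer at the ice surface is 1935 CE, so the ash layer dates to 1935 − 858 = 1077 CE.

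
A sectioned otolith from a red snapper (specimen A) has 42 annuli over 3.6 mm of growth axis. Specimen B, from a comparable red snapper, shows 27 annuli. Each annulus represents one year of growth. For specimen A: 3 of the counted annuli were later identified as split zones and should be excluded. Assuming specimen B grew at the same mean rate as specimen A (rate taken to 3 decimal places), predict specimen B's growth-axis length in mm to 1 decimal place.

2.5 mm

Specimen A: after corrections the count is 42 − 3 = 39 annuli.
A: Mean rate = 3.6 mm / 39 years ≈ 0.092 mm per year.
Length of B = 0.092 × 27 = 2.5 mm.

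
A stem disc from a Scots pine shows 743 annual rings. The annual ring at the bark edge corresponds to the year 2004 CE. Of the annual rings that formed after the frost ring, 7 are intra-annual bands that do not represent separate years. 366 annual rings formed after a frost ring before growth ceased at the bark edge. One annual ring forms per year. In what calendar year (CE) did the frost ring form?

366 annual rings formed after the frost ring.
Excluding 7 false annual rings: 366 − 7 = 359.
The annual ring at the bark edge is 2004 CE, so the frost ring dates to 2004 − 359 = 1645 CE.

1645 CE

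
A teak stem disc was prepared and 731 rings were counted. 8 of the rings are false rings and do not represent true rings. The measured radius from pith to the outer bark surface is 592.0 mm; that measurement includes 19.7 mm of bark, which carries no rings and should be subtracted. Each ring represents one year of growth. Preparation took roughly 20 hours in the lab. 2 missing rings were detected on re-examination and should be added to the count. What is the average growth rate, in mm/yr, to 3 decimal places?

0.789 mm/yr

After corrections the count is 731 − 8 + 2 = 725 rings.
Net length = 592.0 − 19.7 = 572.3 mm.
572.3 mm over 725 years gives 572.3 / 725 ≈ 0.789 mm/yr.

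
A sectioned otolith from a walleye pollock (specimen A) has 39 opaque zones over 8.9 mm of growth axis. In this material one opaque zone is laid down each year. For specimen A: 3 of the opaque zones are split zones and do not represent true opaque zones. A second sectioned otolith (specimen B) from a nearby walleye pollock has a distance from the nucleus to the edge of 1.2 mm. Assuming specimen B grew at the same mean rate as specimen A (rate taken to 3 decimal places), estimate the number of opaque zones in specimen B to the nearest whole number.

5 opaque zones

Specimen A: adjusted count: 39 − 3 = 36 opaque zones.
A: Mean rate = 8.9 mm / 36 years ≈ 0.247 mm/yr.
Specimen B: 1.2 mm / 0.247 mm per year = 4.86 years ≈ 5 opaque zones.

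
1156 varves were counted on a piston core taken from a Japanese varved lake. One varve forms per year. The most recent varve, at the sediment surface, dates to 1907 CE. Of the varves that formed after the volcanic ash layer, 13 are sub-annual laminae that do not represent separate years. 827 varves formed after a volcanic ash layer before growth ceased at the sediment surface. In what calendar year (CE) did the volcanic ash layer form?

1093 CE

827 varves post-date the volcanic ash layer.
827 − 13 false = 814 true varves after the volcanic ash layer.
1907 − 814 = 1093 CE.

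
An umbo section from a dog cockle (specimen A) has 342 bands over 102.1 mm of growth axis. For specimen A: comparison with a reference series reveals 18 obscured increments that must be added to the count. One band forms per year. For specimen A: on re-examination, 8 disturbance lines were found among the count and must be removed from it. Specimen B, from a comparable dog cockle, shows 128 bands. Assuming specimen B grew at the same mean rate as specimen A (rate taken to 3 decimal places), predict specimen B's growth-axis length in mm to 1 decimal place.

37.1 mm

Specimen A: correcting the raw count gives 342 − 8 + 18 = 352 true bands.
A: Mean rate = 102.1 mm / 352 years ≈ 0.290 mm/yr.
Length of B = 0.290 × 128 = 37.1 mm.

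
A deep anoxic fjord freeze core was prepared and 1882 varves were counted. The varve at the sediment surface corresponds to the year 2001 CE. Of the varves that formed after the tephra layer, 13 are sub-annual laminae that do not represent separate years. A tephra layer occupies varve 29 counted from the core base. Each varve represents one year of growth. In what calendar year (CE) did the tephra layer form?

161 CE

1882 − 29 = 1853 varves lie beyond the tephra layer toward the sediment surface.
Excluding 13 false varves: 1853 − 13 = 1840.
Counting back 1840 years from 2001 CE places the tephra layer in 2001 − 1840 = 161 CE.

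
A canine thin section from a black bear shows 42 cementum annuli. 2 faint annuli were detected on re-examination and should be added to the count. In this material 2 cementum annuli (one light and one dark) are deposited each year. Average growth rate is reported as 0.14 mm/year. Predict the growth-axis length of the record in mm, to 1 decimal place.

3.1 mm

Adjusted count: 42 + 2 = 44 cementum annuli.
With 2 cementum annuli per year, 44 / 2 = 22 years.
Length ≈ 0.14 × 22 = 3.1 mm.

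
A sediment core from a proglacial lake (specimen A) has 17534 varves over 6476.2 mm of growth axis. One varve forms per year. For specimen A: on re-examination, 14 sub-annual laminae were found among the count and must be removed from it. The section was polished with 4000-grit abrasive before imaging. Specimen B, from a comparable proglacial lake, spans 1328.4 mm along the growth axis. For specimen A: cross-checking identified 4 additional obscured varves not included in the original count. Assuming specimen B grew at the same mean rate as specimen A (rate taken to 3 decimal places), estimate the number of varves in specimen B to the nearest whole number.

3590 varves

Specimen A: adjusted count: 17534 − 14 + 4 = 17524 varves.
A: Extension rate ≈ 6476.2 / 17524 = 0.370 mm/year.
For B, 1328.4 / 0.370 = 3590.27 years ≈ 3590 varves.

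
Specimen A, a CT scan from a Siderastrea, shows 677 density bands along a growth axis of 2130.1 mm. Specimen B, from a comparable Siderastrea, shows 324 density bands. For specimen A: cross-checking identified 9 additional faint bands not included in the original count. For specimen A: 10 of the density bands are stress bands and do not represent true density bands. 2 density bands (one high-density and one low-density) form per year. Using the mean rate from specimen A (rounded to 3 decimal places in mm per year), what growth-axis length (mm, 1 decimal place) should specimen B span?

Specimen A: correcting the raw count gives 677 − 10 + 9 = 676 true density bands.
Specimen A: with 2 density bands per year, 676 / 2 = 338 years.
A: Mean rate = 2130.1 mm / 338 years ≈ 6.302 mm per year.
Specimen B: 324 density bands at 2 per year is 324 / 2 = 162 years. B's length ≈ 6.302 × 162 = 1020.9 mm.

1020.9 mm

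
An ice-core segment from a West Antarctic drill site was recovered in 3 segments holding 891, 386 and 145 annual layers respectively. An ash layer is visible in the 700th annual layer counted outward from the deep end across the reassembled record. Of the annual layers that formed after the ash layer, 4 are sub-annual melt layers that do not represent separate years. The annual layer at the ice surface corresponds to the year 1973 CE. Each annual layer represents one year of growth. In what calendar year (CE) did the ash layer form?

Total annual layers = 891 + 386 + 145 = 1422.
Between annual layer 700 and the ice surface there are 1422 − 700 = 722 annual layers.
Excluding 4 false annual layers: 722 − 4 = 718.
The annual layer at the ice surface is 1973 CE, so the ash layer dates to 1973 − 718 = 1255 CE.

1255 CE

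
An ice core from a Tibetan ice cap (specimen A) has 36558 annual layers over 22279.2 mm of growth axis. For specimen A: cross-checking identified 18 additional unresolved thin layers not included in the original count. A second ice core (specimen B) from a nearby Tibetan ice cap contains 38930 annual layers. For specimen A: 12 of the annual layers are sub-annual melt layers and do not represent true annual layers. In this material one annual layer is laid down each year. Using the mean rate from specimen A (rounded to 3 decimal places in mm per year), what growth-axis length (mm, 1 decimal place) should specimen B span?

23708.4 mm

Specimen A: after corrections the count is 36558 − 12 + 18 = 36564 annual layers.
A: Extension rate ≈ 22279.2 / 36564 = 0.609 mm/year.
For B, 0.609 mm/year × 38930 years = 23708.4 mm.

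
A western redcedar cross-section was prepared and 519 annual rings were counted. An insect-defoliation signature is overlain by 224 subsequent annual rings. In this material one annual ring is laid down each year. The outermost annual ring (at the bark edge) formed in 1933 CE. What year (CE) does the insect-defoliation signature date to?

1709 CE

224 annual rings post-date the insect-defoliation signature.
Counting back 224 years from 1933 CE places the insect-defoliation signature in 1933 − 224 = 1709 CE.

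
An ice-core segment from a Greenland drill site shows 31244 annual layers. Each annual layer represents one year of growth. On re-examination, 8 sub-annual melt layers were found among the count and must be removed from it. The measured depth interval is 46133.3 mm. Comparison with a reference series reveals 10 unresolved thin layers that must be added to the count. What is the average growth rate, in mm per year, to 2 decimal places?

1.48 mm per year

True annual layer count = 31244 − 8 + 10 = 31246.
46133.3 mm over 31246 years gives 46133.3 / 31246 ≈ 1.48 mm per year.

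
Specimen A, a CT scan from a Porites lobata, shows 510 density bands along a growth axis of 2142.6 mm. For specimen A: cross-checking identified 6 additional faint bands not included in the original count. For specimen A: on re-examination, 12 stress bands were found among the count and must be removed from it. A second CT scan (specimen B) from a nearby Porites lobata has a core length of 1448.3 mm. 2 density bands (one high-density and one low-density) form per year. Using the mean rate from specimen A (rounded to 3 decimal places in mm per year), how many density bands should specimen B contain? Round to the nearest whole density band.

341 density bands

Specimen A: true density band count = 510 − 12 + 6 = 504.
Specimen A: 504 density bands at 2 per year is 504 / 2 = 252 years.
A: Extension rate ≈ 2142.6 / 252 = 8.502 mm/yr.
Specimen B: 1448.3 mm / 8.502 mm per year = 170.35 years; at 2 density bands per year that is 170.35 × 2 ≈ 341 density bands.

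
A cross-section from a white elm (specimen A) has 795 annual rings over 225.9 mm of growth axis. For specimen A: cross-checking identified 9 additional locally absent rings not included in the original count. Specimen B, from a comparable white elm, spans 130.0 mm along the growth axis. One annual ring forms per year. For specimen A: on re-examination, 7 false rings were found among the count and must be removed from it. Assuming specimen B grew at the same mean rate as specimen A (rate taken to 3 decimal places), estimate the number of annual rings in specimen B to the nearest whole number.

459 annual rings

Specimen A: after corrections the count is 795 − 7 + 9 = 797 annual rings.
A: Mean rate = 225.9 mm / 797 years ≈ 0.283 mm per year.
Specimen B: 130.0 mm / 0.283 mm per year = 459.36 years ≈ 459 annual rings.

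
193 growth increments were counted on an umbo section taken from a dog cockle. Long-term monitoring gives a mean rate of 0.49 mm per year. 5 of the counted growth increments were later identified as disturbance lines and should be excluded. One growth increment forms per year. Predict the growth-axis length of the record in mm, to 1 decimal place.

After corrections the count is 193 − 5 = 188 growth increments.
Predicted length = 0.49 mm/year × 188 years = 92.1 mm.

92.1 mm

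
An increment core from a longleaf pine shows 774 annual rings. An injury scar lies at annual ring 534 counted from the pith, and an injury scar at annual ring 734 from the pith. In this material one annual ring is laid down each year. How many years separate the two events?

734 − 534 = 200 annual rings lie between the two events.
At one annual ring per year, 200 years elapsed between them.

200 years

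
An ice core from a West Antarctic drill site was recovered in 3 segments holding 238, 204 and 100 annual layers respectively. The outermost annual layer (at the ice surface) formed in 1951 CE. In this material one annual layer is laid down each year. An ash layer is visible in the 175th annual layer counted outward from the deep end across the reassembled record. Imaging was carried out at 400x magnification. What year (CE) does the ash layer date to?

Total annual layers = 238 + 204 + 100 = 542.
The ash layer sits at annual layer 175 from the deep end, so 542 − 175 = 367 annual layers formed after it.
The annual layer at the ice surface is 1951 CE, so the ash layer dates to 1951 − 367 = 1584 CE.

1584 CE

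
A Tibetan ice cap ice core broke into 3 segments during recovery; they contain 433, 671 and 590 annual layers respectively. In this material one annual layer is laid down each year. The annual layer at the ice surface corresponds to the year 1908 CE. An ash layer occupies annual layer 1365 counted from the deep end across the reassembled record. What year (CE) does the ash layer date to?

Total annual layers = 433 + 671 + 590 = 1694.
1694 − 1365 = 329 annual layers lie beyond the ash layer toward the ice surface.
The annual layer at the ice surface is 1908 CE, so the ash layer dates to 1908 − 329 = 1579 CE.

1579 CE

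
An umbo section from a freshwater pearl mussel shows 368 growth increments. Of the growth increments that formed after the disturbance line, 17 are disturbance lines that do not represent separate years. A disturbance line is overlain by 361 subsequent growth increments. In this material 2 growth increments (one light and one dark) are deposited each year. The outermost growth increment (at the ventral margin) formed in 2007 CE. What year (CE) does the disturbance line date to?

There are 361 growth increments younger than the disturbance line.
Removing the 17 false growth increments leaves 361 − 17 = 344 true growth increments beyond the disturbance line.
344 growth increments at 2 per year is 344 / 2 = 172 years.
Counting back 172 years from 2007 CE places the disturbance line in 2007 − 172 = 1835 CE.

1835 CE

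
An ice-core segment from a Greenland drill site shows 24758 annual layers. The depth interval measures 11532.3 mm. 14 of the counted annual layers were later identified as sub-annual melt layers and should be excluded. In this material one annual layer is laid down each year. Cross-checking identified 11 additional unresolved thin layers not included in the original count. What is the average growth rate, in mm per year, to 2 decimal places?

Adjusted count: 24758 − 14 + 11 = 24755 annual layers.
11532.3 mm over 24755 years gives 11532.3 / 24755 ≈ 0.47 mm per year.

0.47 mm per year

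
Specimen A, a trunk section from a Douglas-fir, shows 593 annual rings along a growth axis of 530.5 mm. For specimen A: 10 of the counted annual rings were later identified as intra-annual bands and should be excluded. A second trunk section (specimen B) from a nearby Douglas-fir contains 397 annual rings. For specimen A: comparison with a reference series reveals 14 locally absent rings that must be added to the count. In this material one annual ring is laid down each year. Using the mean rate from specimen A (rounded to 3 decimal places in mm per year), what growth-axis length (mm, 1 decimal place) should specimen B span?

Specimen A: after corrections the count is 593 − 10 + 14 = 597 annual rings.
A: Mean rate = 530.5 mm / 597 years ≈ 0.889 mm per year.
For B, 0.889 mm/year × 397 years = 352.9 mm.

352.9 mm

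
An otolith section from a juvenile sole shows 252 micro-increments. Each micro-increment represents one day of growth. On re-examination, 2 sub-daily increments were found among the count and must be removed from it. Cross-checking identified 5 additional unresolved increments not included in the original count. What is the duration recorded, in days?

255 d

True micro-increment count = 252 − 2 + 5 = 255.
One micro-increment per day makes the duration 255 days.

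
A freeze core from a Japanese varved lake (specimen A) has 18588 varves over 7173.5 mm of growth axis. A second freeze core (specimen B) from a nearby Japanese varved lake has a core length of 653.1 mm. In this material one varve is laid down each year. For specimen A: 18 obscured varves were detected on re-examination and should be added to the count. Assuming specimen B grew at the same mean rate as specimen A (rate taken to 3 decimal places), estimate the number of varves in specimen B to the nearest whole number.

1692 varves

Specimen A: after corrections the count is 18588 + 18 = 18606 varves.
A: 7173.5 mm over 18606 years gives 7173.5 / 18606 ≈ 0.386 mm/yr.
Specimen B: 653.1 mm / 0.386 mm per year = 1691.97 years ≈ 1692 varves.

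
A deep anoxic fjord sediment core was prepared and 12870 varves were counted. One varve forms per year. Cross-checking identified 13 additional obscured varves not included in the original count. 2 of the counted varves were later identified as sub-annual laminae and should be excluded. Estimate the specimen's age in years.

12881 years

True varve count = 12870 − 2 + 13 = 12881.
At one varve per year, that is 12881 years.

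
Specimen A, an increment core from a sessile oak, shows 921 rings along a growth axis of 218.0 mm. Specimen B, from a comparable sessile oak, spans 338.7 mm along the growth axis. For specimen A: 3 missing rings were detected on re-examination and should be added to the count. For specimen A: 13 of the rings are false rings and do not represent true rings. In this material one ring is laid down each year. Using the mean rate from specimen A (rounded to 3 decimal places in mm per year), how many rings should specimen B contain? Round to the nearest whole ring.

Specimen A: adjusted count: 921 − 13 + 3 = 911 rings.
A: 218.0 mm over 911 years gives 218.0 / 911 ≈ 0.239 mm/yr.
B spans 338.7 / 0.239 = 1417.15 years ≈ 1417 rings.

1417 rings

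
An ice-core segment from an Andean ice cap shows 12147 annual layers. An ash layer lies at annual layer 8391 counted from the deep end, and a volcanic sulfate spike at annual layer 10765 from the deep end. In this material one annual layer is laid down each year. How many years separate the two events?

Separation: 10765 − 8391 = 2374 annual layers.
One annual layer per year makes the interval 2374 years.

2374 yr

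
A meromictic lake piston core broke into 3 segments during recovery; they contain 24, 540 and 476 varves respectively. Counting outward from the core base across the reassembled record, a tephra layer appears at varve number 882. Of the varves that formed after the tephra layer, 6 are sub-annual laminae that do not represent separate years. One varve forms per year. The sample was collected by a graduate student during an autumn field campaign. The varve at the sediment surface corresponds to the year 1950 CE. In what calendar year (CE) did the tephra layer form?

1798 CE

Total varves = 24 + 540 + 476 = 1040.
The tephra layer sits at varve 882 from the core base, so 1040 − 882 = 158 varves formed after it.
Removing the 6 false varves leaves 158 − 6 = 152 true varves beyond the tephra layer.
Counting back 152 years from 1950 CE places the tephra layer in 1950 − 152 = 1798 CE.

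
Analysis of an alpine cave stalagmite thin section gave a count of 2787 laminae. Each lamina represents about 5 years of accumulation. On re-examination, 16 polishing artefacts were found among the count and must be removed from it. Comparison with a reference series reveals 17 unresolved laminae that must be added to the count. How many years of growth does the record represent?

13940 years

Adjusted count: 2787 − 16 + 17 = 2788 laminae.
2788 laminae at 5 years each span 2788 × 5 = 13940 years.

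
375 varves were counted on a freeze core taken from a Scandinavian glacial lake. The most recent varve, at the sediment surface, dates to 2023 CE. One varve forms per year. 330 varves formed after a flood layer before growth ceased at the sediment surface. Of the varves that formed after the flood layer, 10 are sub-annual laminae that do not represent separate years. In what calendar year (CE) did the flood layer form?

There are 330 varves younger than the flood layer.
Excluding 10 false varves: 330 − 10 = 320.
The varve at the sediment surface is 2023 CE, so the flood layer dates to 2023 − 320 = 1703 CE.

1703 CE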